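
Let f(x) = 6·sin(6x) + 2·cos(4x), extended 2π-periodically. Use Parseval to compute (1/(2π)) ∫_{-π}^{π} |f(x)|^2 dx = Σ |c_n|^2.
Σ |c_n|^2 = 20

Expand |f|^2 and use orthogonality of {sin(nx), cos(mx)} on [-π, π]:
  ∫_{-π}^{π} sin(nx)^2 dx = π, ∫ cos(mx)^2 dx = π, and cross terms integrate to 0.
So ∫_{-π}^{π} f(x)^2 dx = 6^2 · π + 2^2 · π = (36 + 4)π.
Divide by 2π: (36 + 4)/2 = 20.
By Parseval, this equals Σ |c_n|^2.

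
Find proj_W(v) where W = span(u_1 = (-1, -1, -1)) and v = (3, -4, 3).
proj_W(v) = (2/3, 2/3, 2/3)

Set up U = [u_1 | ... | u_1] ∈ R^(3×1). The projector onto W = col(U) is P = U (U^T U)^(-1) U^T.
Compute U^T U =
  [3],
and U^T v = (-2).
Solve U^T U · c = U^T v for the coefficients: c = (-2/3). The projection is proj_W(v) = U c.
Check: (v - proj_W(v)) · u_1 = 0  (should be 0).
Result: proj_W(v) = (2/3, 2/3, 2/3).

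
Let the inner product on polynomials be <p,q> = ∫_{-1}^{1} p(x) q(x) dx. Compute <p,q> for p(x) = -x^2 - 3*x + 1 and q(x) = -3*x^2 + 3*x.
<p,q> = -34/5

Expand the product: p(x)·q(x) = 3*x^4 + 6*x^3 - 12*x^2 + 3*x.
∫_{-1}^{1} of each monomial x^k gives [2/(k+1) if k even, 0 if k odd]. Integrating term-by-term (or equivalently evaluating the antiderivative F(x) = 3*x^5/5 + 3*x^4/2 - 4*x^3 + 3*x^2/2 at the endpoints):
  F(1) − F(−1) = -2/5 − (32/5) = -34/5.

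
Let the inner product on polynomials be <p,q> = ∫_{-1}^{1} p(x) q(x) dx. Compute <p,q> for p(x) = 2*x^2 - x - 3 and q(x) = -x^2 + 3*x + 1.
<p,q> = -82/15

Expand the product: p(x)·q(x) = -2*x^4 + 7*x^3 + 2*x^2 - 10*x - 3.
∫_{-1}^{1} of each monomial x^k gives [2/(k+1) if k even, 0 if k odd]. Integrating term-by-term (or equivalently evaluating the antiderivative F(x) = -2*x^5/5 + 7*x^4/4 + 2*x^3/3 - 5*x^2 - 3*x at the endpoints):
  F(1) − F(−1) = -359/60 − (-31/60) = -82/15.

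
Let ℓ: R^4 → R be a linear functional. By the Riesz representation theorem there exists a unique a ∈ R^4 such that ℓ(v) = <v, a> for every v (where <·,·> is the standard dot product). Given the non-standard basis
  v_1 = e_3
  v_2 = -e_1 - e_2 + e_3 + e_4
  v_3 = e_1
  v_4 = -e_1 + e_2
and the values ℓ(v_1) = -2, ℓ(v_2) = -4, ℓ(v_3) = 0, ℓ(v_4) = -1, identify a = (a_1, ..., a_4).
a = (0, -1, -2, -3)

Write a = (a_1, ..., a_4) in the standard basis. For each basis vector v_i, ℓ(v_i) = <v_i, a> is a linear equation in the a_j's. Collect the n equations into a matrix system V a = ℓ, where row i of V is v_i (expressed in the standard basis). Since V is invertible (lower-triangular with 1s on the diagonal, up to permutation), solve by back-substitution:
  V =
[[0, 0, 1, 0],
 [-1, -1, 1, 1],
 [1, 0, 0, 0],
 [-1, 1, 0, 0]]
  V a = (-2, -4, 0, -1)
Solving gives a = (0, -1, -2, -3).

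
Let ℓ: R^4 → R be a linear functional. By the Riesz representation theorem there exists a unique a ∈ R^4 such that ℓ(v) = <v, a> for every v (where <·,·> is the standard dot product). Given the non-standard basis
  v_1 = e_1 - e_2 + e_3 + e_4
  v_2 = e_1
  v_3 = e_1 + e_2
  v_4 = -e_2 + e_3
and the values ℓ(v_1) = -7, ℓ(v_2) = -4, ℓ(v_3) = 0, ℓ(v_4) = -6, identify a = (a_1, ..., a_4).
a = (-4, 4, -2, 3)

Write a = (a_1, ..., a_4) in the standard basis. For each basis vector v_i, ℓ(v_i) = <v_i, a> is a linear equation in the a_j's. Collect the n equations into a matrix system V a = ℓ, where row i of V is v_i (expressed in the standard basis). Since V is invertible (lower-triangular with 1s on the diagonal, up to permutation), solve by back-substitution:
  V =
[[1, -1, 1, 1],
 [1, 0, 0, 0],
 [1, 1, 0, 0],
 [0, -1, 1, 0]]
  V a = (-7, -4, 0, -6)
Solving gives a = (-4, 4, -2, 3).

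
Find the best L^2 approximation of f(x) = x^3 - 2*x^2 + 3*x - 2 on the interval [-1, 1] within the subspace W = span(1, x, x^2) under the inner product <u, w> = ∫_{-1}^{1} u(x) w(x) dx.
g(x) = -2*x^2 + 18*x/5 - 2

The best approximation g ∈ W is the orthogonal projection of f onto W. Writing g = a_0 + a_1 x + a_2 x^2, the coefficients solve the normal equations G · a = b where
  G_{ij} = <φ_i, φ_j> and b_i = <f, φ_i>, with φ_0 = 1, φ_1 = x, φ_2 = x^2.
G =
  [2, 0, 2/3]
  [0, 2/3, 0]
  [2/3, 0, 2/5],
b = (-16/3, 12/5, -32/15).
Solving gives a_0 = -2, a_1 = 18/5, a_2 = -2, so
  g(x) = -2*x^2 + 18*x/5 - 2.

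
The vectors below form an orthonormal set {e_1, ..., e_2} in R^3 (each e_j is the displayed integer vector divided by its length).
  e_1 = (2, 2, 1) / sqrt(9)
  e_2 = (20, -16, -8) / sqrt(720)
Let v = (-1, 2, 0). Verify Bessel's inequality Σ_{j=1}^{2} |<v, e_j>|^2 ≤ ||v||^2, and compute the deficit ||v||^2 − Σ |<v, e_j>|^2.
Σ |<v, e_j>|^2 = 21/5; ||v||^2 = 5; deficit = 4/5

Write each e_j = u_j / sqrt(<u_j, u_j>) where u_j is the displayed integer vector. Then <v, e_j> = <v, u_j> / sqrt(<u_j, u_j>), so |<v, e_j>|^2 = <v, u_j>^2 / <u_j, u_j>.
Coefficients: <v, e_1> = 2/sqrt(9), <v, e_2> = -52/sqrt(720).
Square and sum: Σ |<v, e_j>|^2 = 21/5.
Compute ||v||^2 = v·v = 5.
Deficit = 5 − 21/5 = 4/5 ≥ 0, confirming Bessel's inequality. (The deficit equals ||v − Σ <v,e_j> e_j||^2, the squared distance from v to span{e_j}.)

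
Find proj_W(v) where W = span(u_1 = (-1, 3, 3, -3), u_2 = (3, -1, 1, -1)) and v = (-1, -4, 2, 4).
proj_W(v) = (5/14, -73/42, -40/21, 40/21)

Set up U = [u_1 | ... | u_2] ∈ R^(4×2). The projector onto W = col(U) is P = U (U^T U)^(-1) U^T.
Compute U^T U =
  [28, 0]
  [0, 12],
and U^T v = (-17, -1).
Solve U^T U · c = U^T v for the coefficients: c = (-17/28, -1/12). The projection is proj_W(v) = U c.
Check: (v - proj_W(v)) · u_1 = 0  (should be 0).
Check: (v - proj_W(v)) · u_2 = 0  (should be 0).
Result: proj_W(v) = (5/14, -73/42, -40/21, 40/21).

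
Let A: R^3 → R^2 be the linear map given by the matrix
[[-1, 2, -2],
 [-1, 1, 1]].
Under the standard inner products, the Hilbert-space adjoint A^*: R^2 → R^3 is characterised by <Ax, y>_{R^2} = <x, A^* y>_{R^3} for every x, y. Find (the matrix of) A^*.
A^* = A^T =
[[-1, -1],
 [2, 1],
 [-2, 1]]

For real matrices with standard dot products, the defining identity <Ax, y> = <x, A^* y> gives (Ax)^T y = x^T (A^*) y, i.e. x^T A^T y = x^T (A^*) y. Since this holds for all x, y, we must have A^* = A^T. Therefore
A^* =
[[-1, -1],
 [2, 1],
 [-2, 1]].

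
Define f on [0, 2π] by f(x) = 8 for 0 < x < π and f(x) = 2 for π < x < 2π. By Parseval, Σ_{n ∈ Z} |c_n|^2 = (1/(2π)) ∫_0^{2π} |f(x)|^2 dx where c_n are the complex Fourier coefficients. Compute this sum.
Σ |c_n|^2 = 34

Parseval equates the L^2 energy of f (normalised by 1/(2π)) with the ℓ^2 sum of its Fourier coefficients: (1/(2π)) ∫_0^{2π} |f|^2 = Σ |c_n|^2.
Compute the left side: (1/(2π)) [∫_0^π 8^2 dx + ∫_π^{2π} 2^2 dx] = (1/(2π)) · (64π + 4π) = (64 + 4)/2 = 34.
So Σ_{n ∈ Z} |c_n|^2 = 34.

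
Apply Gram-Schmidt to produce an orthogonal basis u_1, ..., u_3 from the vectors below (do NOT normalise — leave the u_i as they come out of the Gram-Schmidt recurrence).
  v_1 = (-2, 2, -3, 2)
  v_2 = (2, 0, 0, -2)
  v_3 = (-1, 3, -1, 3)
Orthogonal basis:
  u_1 = (-2, 2, -3, 2)
  u_2 = (26/21, 16/21, -8/7, -26/21)
  u_3 = (1, 21/13, 14/13, 1)

Apply the Gram-Schmidt recurrence
  u_1 = v_1
  u_i = v_i − Σ_{j<i} ((v_i · u_j) / (u_j · u_j)) · u_j.

Step by step this gives:
  u_1 = (-2, 2, -3, 2)
  u_2 = (26/21, 16/21, -8/7, -26/21)
  u_3 = (1, 21/13, 14/13, 1)

Orthogonality check:
  u_2 · u_1 = 0 (should be 0)
  u_3 · u_1 = 0 (should be 0)
  u_3 · u_2 = 0 (should be 0)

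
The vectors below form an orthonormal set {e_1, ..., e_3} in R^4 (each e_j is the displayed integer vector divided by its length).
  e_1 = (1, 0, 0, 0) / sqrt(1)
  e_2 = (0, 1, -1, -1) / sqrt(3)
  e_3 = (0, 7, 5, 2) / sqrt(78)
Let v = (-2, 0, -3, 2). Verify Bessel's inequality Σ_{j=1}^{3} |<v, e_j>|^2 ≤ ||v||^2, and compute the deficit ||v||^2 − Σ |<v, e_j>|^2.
Σ |<v, e_j>|^2 = 153/26; ||v||^2 = 17; deficit = 289/26

Write each e_j = u_j / sqrt(<u_j, u_j>) where u_j is the displayed integer vector. Then <v, e_j> = <v, u_j> / sqrt(<u_j, u_j>), so |<v, e_j>|^2 = <v, u_j>^2 / <u_j, u_j>.
Coefficients: <v, e_1> = -2/sqrt(1), <v, e_2> = 1/sqrt(3), <v, e_3> = -11/sqrt(78).
Square and sum: Σ |<v, e_j>|^2 = 153/26.
Compute ||v||^2 = v·v = 17.
Deficit = 17 − 153/26 = 289/26 ≥ 0, confirming Bessel's inequality. (The deficit equals ||v − Σ <v,e_j> e_j||^2, the squared distance from v to span{e_j}.)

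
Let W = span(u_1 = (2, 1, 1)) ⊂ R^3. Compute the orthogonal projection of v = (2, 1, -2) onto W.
proj_W(v) = (1, 1/2, 1/2)

Set up U = [u_1 | ... | u_1] ∈ R^(3×1). The projector onto W = col(U) is P = U (U^T U)^(-1) U^T.
Compute U^T U =
  [6],
and U^T v = (3).
Solve U^T U · c = U^T v for the coefficients: c = (1/2). The projection is proj_W(v) = U c.
Check: (v - proj_W(v)) · u_1 = 0  (should be 0).
Result: proj_W(v) = (1, 1/2, 1/2).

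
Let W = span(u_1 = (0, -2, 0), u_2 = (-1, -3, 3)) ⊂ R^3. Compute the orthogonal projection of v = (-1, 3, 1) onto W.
proj_W(v) = (-2/5, 3, 6/5)

Set up U = [u_1 | ... | u_2] ∈ R^(3×2). The projector onto W = col(U) is P = U (U^T U)^(-1) U^T.
Compute U^T U =
  [4, 6]
  [6, 19],
and U^T v = (-6, -5).
Solve U^T U · c = U^T v for the coefficients: c = (-21/10, 2/5). The projection is proj_W(v) = U c.
Check: (v - proj_W(v)) · u_1 = 0  (should be 0).
Check: (v - proj_W(v)) · u_2 = 0  (should be 0).
Result: proj_W(v) = (-2/5, 3, 6/5).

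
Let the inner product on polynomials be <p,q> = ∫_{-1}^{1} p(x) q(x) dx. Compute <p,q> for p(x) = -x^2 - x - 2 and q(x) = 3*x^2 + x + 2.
<p,q> = -76/5

Expand the product: p(x)·q(x) = -3*x^4 - 4*x^3 - 9*x^2 - 4*x - 4.
∫_{-1}^{1} of each monomial x^k gives [2/(k+1) if k even, 0 if k odd]. Integrating term-by-term (or equivalently evaluating the antiderivative F(x) = -3*x^5/5 - x^4 - 3*x^3 - 2*x^2 - 4*x at the endpoints):
  F(1) − F(−1) = -53/5 − (23/5) = -76/5.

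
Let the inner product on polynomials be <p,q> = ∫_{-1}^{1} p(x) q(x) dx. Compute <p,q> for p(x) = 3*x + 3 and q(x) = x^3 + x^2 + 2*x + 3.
<p,q> = 126/5

Expand the product: p(x)·q(x) = 3*x^4 + 6*x^3 + 9*x^2 + 15*x + 9.
∫_{-1}^{1} of each monomial x^k gives [2/(k+1) if k even, 0 if k odd]. Integrating term-by-term (or equivalently evaluating the antiderivative F(x) = 3*x^5/5 + 3*x^4/2 + 3*x^3 + 15*x^2/2 + 9*x at the endpoints):
  F(1) − F(−1) = 108/5 − (-18/5) = 126/5.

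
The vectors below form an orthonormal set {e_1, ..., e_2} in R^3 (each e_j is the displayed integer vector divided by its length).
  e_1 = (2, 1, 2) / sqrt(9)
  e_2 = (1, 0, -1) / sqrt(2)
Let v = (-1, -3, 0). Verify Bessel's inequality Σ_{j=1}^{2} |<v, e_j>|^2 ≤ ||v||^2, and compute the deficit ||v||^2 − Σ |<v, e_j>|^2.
Σ |<v, e_j>|^2 = 59/18; ||v||^2 = 10; deficit = 121/18

Write each e_j = u_j / sqrt(<u_j, u_j>) where u_j is the displayed integer vector. Then <v, e_j> = <v, u_j> / sqrt(<u_j, u_j>), so |<v, e_j>|^2 = <v, u_j>^2 / <u_j, u_j>.
Coefficients: <v, e_1> = -5/sqrt(9), <v, e_2> = -1/sqrt(2).
Square and sum: Σ |<v, e_j>|^2 = 59/18.
Compute ||v||^2 = v·v = 10.
Deficit = 10 − 59/18 = 121/18 ≥ 0, confirming Bessel's inequality. (The deficit equals ||v − Σ <v,e_j> e_j||^2, the squared distance from v to span{e_j}.)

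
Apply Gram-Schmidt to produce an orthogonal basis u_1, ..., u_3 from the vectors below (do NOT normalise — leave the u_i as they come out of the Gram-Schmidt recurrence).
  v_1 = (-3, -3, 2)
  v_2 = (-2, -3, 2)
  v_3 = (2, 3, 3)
Orthogonal basis:
  u_1 = (-3, -3, 2)
  u_2 = (13/22, -9/22, 3/11)
  u_3 = (0, 30/13, 45/13)

Apply the Gram-Schmidt recurrence
  u_1 = v_1
  u_i = v_i − Σ_{j<i} ((v_i · u_j) / (u_j · u_j)) · u_j.

Step by step this gives:
  u_1 = (-3, -3, 2)
  u_2 = (13/22, -9/22, 3/11)
  u_3 = (0, 30/13, 45/13)

Orthogonality check:
  u_2 · u_1 = 0 (should be 0)
  u_3 · u_1 = 0 (should be 0)
  u_3 · u_2 = 0 (should be 0)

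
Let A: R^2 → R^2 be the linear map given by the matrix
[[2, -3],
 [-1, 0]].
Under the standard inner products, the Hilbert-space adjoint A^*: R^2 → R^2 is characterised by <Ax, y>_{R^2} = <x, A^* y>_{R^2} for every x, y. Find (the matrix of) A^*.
A^* = A^T =
[[2, -1],
 [-3, 0]]

For real matrices with standard dot products, the defining identity <Ax, y> = <x, A^* y> gives (Ax)^T y = x^T (A^*) y, i.e. x^T A^T y = x^T (A^*) y. Since this holds for all x, y, we must have A^* = A^T. Therefore
A^* =
[[2, -1],
 [-3, 0]].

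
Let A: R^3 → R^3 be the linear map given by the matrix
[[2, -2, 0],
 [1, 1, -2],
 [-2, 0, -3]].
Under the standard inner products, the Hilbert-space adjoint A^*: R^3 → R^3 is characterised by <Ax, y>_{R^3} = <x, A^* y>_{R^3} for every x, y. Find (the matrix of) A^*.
A^* = A^T =
[[2, 1, -2],
 [-2, 1, 0],
 [0, -2, -3]]

For real matrices with standard dot products, the defining identity <Ax, y> = <x, A^* y> gives (Ax)^T y = x^T (A^*) y, i.e. x^T A^T y = x^T (A^*) y. Since this holds for all x, y, we must have A^* = A^T. Therefore
A^* =
[[2, 1, -2],
 [-2, 1, 0],
 [0, -2, -3]].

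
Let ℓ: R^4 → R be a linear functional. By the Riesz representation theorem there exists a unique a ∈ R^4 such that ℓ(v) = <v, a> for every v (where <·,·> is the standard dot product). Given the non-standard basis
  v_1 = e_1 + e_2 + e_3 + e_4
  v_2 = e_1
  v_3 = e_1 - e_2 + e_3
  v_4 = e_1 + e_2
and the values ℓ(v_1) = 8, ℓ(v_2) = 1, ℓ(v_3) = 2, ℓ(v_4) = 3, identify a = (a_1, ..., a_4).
a = (1, 2, 3, 2)

Write a = (a_1, ..., a_4) in the standard basis. For each basis vector v_i, ℓ(v_i) = <v_i, a> is a linear equation in the a_j's. Collect the n equations into a matrix system V a = ℓ, where row i of V is v_i (expressed in the standard basis). Since V is invertible (lower-triangular with 1s on the diagonal, up to permutation), solve by back-substitution:
  V =
[[1, 1, 1, 1],
 [1, 0, 0, 0],
 [1, -1, 1, 0],
 [1, 1, 0, 0]]
  V a = (8, 1, 2, 3)
Solving gives a = (1, 2, 3, 2).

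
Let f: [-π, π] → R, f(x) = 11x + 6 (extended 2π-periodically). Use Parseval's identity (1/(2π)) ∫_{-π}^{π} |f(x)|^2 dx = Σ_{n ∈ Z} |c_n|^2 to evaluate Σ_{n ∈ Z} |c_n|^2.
Σ |c_n|^2 = 121π^2/3 + 36

Expand and integrate term by term over [-π, π]:
  ∫ (11x)^2 dx = 121·(2π^3/3); ∫ 2·11·(6)·x dx = 0 (odd integrand); ∫ 6^2 dx = 36·2π.
So (1/(2π)) ∫_{-π}^{π} (11x + 6)^2 dx = 121π^2/3 + 36 = 121π^2/3 + 36.
Parseval ⇒ Σ |c_n|^2 = 121π^2/3 + 36.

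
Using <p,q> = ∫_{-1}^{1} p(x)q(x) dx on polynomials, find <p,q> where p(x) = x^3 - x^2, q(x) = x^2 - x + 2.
<p,q> = -32/15

Expand the product: p(x)·q(x) = x^5 - 2*x^4 + 3*x^3 - 2*x^2.
∫_{-1}^{1} of each monomial x^k gives [2/(k+1) if k even, 0 if k odd]. Integrating term-by-term (or equivalently evaluating the antiderivative F(x) = x^6/6 - 2*x^5/5 + 3*x^4/4 - 2*x^3/3 at the endpoints):
  F(1) − F(−1) = -3/20 − (119/60) = -32/15.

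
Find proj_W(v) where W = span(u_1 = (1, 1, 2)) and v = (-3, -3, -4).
proj_W(v) = (-7/3, -7/3, -14/3)

Set up U = [u_1 | ... | u_1] ∈ R^(3×1). The projector onto W = col(U) is P = U (U^T U)^(-1) U^T.
Compute U^T U =
  [6],
and U^T v = (-14).
Solve U^T U · c = U^T v for the coefficients: c = (-7/3). The projection is proj_W(v) = U c.
Check: (v - proj_W(v)) · u_1 = 0  (should be 0).
Result: proj_W(v) = (-7/3, -7/3, -14/3).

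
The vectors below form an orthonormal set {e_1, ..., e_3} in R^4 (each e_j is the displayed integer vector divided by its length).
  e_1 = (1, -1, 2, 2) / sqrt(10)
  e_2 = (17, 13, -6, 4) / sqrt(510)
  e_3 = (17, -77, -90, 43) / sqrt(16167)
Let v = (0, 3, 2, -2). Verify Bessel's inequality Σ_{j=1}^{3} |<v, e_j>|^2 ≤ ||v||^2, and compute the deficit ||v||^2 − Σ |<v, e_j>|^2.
Σ |<v, e_j>|^2 = 5353/317; ||v||^2 = 17; deficit = 36/317

Write each e_j = u_j / sqrt(<u_j, u_j>) where u_j is the displayed integer vector. Then <v, e_j> = <v, u_j> / sqrt(<u_j, u_j>), so |<v, e_j>|^2 = <v, u_j>^2 / <u_j, u_j>.
Coefficients: <v, e_1> = -3/sqrt(10), <v, e_2> = 19/sqrt(510), <v, e_3> = -497/sqrt(16167).
Square and sum: Σ |<v, e_j>|^2 = 5353/317.
Compute ||v||^2 = v·v = 17.
Deficit = 17 − 5353/317 = 36/317 ≥ 0, confirming Bessel's inequality. (The deficit equals ||v − Σ <v,e_j> e_j||^2, the squared distance from v to span{e_j}.)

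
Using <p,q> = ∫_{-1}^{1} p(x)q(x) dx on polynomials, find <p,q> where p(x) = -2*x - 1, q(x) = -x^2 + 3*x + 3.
<p,q> = -28/3

Expand the product: p(x)·q(x) = 2*x^3 - 5*x^2 - 9*x - 3.
∫_{-1}^{1} of each monomial x^k gives [2/(k+1) if k even, 0 if k odd]. Integrating term-by-term (or equivalently evaluating the antiderivative F(x) = x^4/2 - 5*x^3/3 - 9*x^2/2 - 3*x at the endpoints):
  F(1) − F(−1) = -26/3 − (2/3) = -28/3.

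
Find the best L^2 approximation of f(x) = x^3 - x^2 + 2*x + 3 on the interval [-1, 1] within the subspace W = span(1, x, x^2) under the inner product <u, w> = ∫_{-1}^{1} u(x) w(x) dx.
g(x) = -x^2 + 13*x/5 + 3

The best approximation g ∈ W is the orthogonal projection of f onto W. Writing g = a_0 + a_1 x + a_2 x^2, the coefficients solve the normal equations G · a = b where
  G_{ij} = <φ_i, φ_j> and b_i = <f, φ_i>, with φ_0 = 1, φ_1 = x, φ_2 = x^2.
G =
  [2, 0, 2/3]
  [0, 2/3, 0]
  [2/3, 0, 2/5],
b = (16/3, 26/15, 8/5).
Solving gives a_0 = 3, a_1 = 13/5, a_2 = -1, so
  g(x) = -x^2 + 13*x/5 + 3.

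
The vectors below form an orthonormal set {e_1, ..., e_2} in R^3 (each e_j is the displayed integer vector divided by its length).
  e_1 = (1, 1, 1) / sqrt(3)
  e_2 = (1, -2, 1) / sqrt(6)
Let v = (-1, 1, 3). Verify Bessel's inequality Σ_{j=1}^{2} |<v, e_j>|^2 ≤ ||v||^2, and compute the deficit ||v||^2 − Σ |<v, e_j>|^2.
Σ |<v, e_j>|^2 = 3; ||v||^2 = 11; deficit = 8

Write each e_j = u_j / sqrt(<u_j, u_j>) where u_j is the displayed integer vector. Then <v, e_j> = <v, u_j> / sqrt(<u_j, u_j>), so |<v, e_j>|^2 = <v, u_j>^2 / <u_j, u_j>.
Coefficients: <v, e_1> = 3/sqrt(3), <v, e_2> = 0/sqrt(6).
Square and sum: Σ |<v, e_j>|^2 = 3.
Compute ||v||^2 = v·v = 11.
Deficit = 11 − 3 = 8 ≥ 0, confirming Bessel's inequality. (The deficit equals ||v − Σ <v,e_j> e_j||^2, the squared distance from v to span{e_j}.)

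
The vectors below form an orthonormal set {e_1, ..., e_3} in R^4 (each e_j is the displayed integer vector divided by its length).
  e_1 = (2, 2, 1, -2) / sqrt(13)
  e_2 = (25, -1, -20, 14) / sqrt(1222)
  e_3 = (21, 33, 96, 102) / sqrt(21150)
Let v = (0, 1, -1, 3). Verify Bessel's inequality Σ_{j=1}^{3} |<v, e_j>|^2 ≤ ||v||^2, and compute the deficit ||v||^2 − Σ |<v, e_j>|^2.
Σ |<v, e_j>|^2 = 194/25; ||v||^2 = 11; deficit = 81/25

Write each e_j = u_j / sqrt(<u_j, u_j>) where u_j is the displayed integer vector. Then <v, e_j> = <v, u_j> / sqrt(<u_j, u_j>), so |<v, e_j>|^2 = <v, u_j>^2 / <u_j, u_j>.
Coefficients: <v, e_1> = -5/sqrt(13), <v, e_2> = 61/sqrt(1222), <v, e_3> = 243/sqrt(21150).
Square and sum: Σ |<v, e_j>|^2 = 194/25.
Compute ||v||^2 = v·v = 11.
Deficit = 11 − 194/25 = 81/25 ≥ 0, confirming Bessel's inequality. (The deficit equals ||v − Σ <v,e_j> e_j||^2, the squared distance from v to span{e_j}.)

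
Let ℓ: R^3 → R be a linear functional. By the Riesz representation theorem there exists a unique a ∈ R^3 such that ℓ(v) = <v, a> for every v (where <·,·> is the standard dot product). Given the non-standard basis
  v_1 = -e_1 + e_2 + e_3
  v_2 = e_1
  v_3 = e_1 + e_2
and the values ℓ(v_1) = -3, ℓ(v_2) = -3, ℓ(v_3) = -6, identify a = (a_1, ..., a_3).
a = (-3, -3, -3)

Write a = (a_1, ..., a_3) in the standard basis. For each basis vector v_i, ℓ(v_i) = <v_i, a> is a linear equation in the a_j's. Collect the n equations into a matrix system V a = ℓ, where row i of V is v_i (expressed in the standard basis). Since V is invertible (lower-triangular with 1s on the diagonal, up to permutation), solve by back-substitution:
  V =
[[-1, 1, 1],
 [1, 0, 0],
 [1, 1, 0]]
  V a = (-3, -3, -6)
Solving gives a = (-3, -3, -3).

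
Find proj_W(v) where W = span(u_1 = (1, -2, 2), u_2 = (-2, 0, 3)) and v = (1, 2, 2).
proj_W(v) = (-67/101, 6/101, 90/101)

Set up U = [u_1 | ... | u_2] ∈ R^(3×2). The projector onto W = col(U) is P = U (U^T U)^(-1) U^T.
Compute U^T U =
  [9, 4]
  [4, 13],
and U^T v = (1, 4).
Solve U^T U · c = U^T v for the coefficients: c = (-3/101, 32/101). The projection is proj_W(v) = U c.
Check: (v - proj_W(v)) · u_1 = 0  (should be 0).
Check: (v - proj_W(v)) · u_2 = 0  (should be 0).
Result: proj_W(v) = (-67/101, 6/101, 90/101).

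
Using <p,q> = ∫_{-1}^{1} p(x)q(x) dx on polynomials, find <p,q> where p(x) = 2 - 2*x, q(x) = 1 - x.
<p,q> = 16/3

Expand the product: p(x)·q(x) = 2*x^2 - 4*x + 2.
∫_{-1}^{1} of each monomial x^k gives [2/(k+1) if k even, 0 if k odd]. Integrating term-by-term (or equivalently evaluating the antiderivative F(x) = 2*x^3/3 - 2*x^2 + 2*x at the endpoints):
  F(1) − F(−1) = 2/3 − (-14/3) = 16/3.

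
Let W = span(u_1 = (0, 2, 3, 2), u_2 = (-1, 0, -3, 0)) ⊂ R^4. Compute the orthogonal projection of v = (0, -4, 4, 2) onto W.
proj_W(v) = (132/89, -56/89, 312/89, -56/89)

Set up U = [u_1 | ... | u_2] ∈ R^(4×2). The projector onto W = col(U) is P = U (U^T U)^(-1) U^T.
Compute U^T U =
  [17, -9]
  [-9, 10],
and U^T v = (8, -12).
Solve U^T U · c = U^T v for the coefficients: c = (-28/89, -132/89). The projection is proj_W(v) = U c.
Check: (v - proj_W(v)) · u_1 = 0  (should be 0).
Check: (v - proj_W(v)) · u_2 = 0  (should be 0).
Result: proj_W(v) = (132/89, -56/89, 312/89, -56/89).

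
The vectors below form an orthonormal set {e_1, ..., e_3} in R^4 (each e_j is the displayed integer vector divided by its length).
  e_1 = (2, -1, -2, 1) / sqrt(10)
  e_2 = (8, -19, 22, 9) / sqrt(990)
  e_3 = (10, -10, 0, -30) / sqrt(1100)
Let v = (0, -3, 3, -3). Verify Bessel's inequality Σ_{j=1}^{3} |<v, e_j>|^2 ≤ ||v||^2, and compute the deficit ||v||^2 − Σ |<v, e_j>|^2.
Σ |<v, e_j>|^2 = 26; ||v||^2 = 27; deficit = 1

Write each e_j = u_j / sqrt(<u_j, u_j>) where u_j is the displayed integer vector. Then <v, e_j> = <v, u_j> / sqrt(<u_j, u_j>), so |<v, e_j>|^2 = <v, u_j>^2 / <u_j, u_j>.
Coefficients: <v, e_1> = -6/sqrt(10), <v, e_2> = 96/sqrt(990), <v, e_3> = 120/sqrt(1100).
Square and sum: Σ |<v, e_j>|^2 = 26.
Compute ||v||^2 = v·v = 27.
Deficit = 27 − 26 = 1 ≥ 0, confirming Bessel's inequality. (The deficit equals ||v − Σ <v,e_j> e_j||^2, the squared distance from v to span{e_j}.)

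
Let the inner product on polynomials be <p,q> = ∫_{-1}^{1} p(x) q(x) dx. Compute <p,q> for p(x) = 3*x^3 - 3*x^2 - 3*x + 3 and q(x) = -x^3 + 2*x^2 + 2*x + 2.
<p,q> = 292/35

Expand the product: p(x)·q(x) = -3*x^6 + 9*x^5 + 3*x^4 - 9*x^3 - 6*x^2 + 6.
∫_{-1}^{1} of each monomial x^k gives [2/(k+1) if k even, 0 if k odd]. Integrating term-by-term (or equivalently evaluating the antiderivative F(x) = -3*x^7/7 + 3*x^6/2 + 3*x^5/5 - 9*x^4/4 - 2*x^3 + 6*x at the endpoints):
  F(1) − F(−1) = 479/140 − (-689/140) = 292/35.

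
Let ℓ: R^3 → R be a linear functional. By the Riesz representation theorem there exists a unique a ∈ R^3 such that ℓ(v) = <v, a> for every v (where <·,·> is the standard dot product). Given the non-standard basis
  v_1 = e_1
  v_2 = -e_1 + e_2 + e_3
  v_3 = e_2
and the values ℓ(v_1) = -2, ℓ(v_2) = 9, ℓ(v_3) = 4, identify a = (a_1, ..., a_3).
a = (-2, 4, 3)

Write a = (a_1, ..., a_3) in the standard basis. For each basis vector v_i, ℓ(v_i) = <v_i, a> is a linear equation in the a_j's. Collect the n equations into a matrix system V a = ℓ, where row i of V is v_i (expressed in the standard basis). Since V is invertible (lower-triangular with 1s on the diagonal, up to permutation), solve by back-substitution:
  V =
[[1, 0, 0],
 [-1, 1, 1],
 [0, 1, 0]]
  V a = (-2, 9, 4)
Solving gives a = (-2, 4, 3).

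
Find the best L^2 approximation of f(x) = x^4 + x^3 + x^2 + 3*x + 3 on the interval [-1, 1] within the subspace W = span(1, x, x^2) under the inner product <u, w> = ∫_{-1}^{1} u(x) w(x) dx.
g(x) = 13*x^2/7 + 18*x/5 + 102/35

The best approximation g ∈ W is the orthogonal projection of f onto W. Writing g = a_0 + a_1 x + a_2 x^2, the coefficients solve the normal equations G · a = b where
  G_{ij} = <φ_i, φ_j> and b_i = <f, φ_i>, with φ_0 = 1, φ_1 = x, φ_2 = x^2.
G =
  [2, 0, 2/3]
  [0, 2/3, 0]
  [2/3, 0, 2/5],
b = (106/15, 12/5, 94/35).
Solving gives a_0 = 102/35, a_1 = 18/5, a_2 = 13/7, so
  g(x) = 13*x^2/7 + 18*x/5 + 102/35.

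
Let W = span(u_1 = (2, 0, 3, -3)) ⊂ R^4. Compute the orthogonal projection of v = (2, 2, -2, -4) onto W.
proj_W(v) = (10/11, 0, 15/11, -15/11)

Set up U = [u_1 | ... | u_1] ∈ R^(4×1). The projector onto W = col(U) is P = U (U^T U)^(-1) U^T.
Compute U^T U =
  [22],
and U^T v = (10).
Solve U^T U · c = U^T v for the coefficients: c = (5/11). The projection is proj_W(v) = U c.
Check: (v - proj_W(v)) · u_1 = 0  (should be 0).
Result: proj_W(v) = (10/11, 0, 15/11, -15/11).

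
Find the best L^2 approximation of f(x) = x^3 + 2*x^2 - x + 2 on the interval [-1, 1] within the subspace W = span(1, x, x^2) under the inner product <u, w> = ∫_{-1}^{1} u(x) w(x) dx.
g(x) = 2*x^2 - 2*x/5 + 2

The best approximation g ∈ W is the orthogonal projection of f onto W. Writing g = a_0 + a_1 x + a_2 x^2, the coefficients solve the normal equations G · a = b where
  G_{ij} = <φ_i, φ_j> and b_i = <f, φ_i>, with φ_0 = 1, φ_1 = x, φ_2 = x^2.
G =
  [2, 0, 2/3]
  [0, 2/3, 0]
  [2/3, 0, 2/5],
b = (16/3, -4/15, 32/15).
Solving gives a_0 = 2, a_1 = -2/5, a_2 = 2, so
  g(x) = 2*x^2 - 2*x/5 + 2.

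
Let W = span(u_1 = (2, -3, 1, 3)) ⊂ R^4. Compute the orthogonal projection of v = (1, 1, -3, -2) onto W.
proj_W(v) = (-20/23, 30/23, -10/23, -30/23)

Set up U = [u_1 | ... | u_1] ∈ R^(4×1). The projector onto W = col(U) is P = U (U^T U)^(-1) U^T.
Compute U^T U =
  [23],
and U^T v = (-10).
Solve U^T U · c = U^T v for the coefficients: c = (-10/23). The projection is proj_W(v) = U c.
Check: (v - proj_W(v)) · u_1 = 0  (should be 0).
Result: proj_W(v) = (-20/23, 30/23, -10/23, -30/23).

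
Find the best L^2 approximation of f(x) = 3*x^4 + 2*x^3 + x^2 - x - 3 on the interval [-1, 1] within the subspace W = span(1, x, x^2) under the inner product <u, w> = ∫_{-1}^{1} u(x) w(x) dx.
g(x) = 25*x^2/7 + x/5 - 114/35

The best approximation g ∈ W is the orthogonal projection of f onto W. Writing g = a_0 + a_1 x + a_2 x^2, the coefficients solve the normal equations G · a = b where
  G_{ij} = <φ_i, φ_j> and b_i = <f, φ_i>, with φ_0 = 1, φ_1 = x, φ_2 = x^2.
G =
  [2, 0, 2/3]
  [0, 2/3, 0]
  [2/3, 0, 2/5],
b = (-62/15, 2/15, -26/35).
Solving gives a_0 = -114/35, a_1 = 1/5, a_2 = 25/7, so
  g(x) = 25*x^2/7 + x/5 - 114/35.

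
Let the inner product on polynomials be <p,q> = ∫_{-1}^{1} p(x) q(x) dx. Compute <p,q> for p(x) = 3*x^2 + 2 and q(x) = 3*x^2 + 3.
<p,q> = 128/5

Expand the product: p(x)·q(x) = 9*x^4 + 15*x^2 + 6.
∫_{-1}^{1} of each monomial x^k gives [2/(k+1) if k even, 0 if k odd]. Integrating term-by-term (or equivalently evaluating the antiderivative F(x) = 9*x^5/5 + 5*x^3 + 6*x at the endpoints):
  F(1) − F(−1) = 64/5 − (-64/5) = 128/5.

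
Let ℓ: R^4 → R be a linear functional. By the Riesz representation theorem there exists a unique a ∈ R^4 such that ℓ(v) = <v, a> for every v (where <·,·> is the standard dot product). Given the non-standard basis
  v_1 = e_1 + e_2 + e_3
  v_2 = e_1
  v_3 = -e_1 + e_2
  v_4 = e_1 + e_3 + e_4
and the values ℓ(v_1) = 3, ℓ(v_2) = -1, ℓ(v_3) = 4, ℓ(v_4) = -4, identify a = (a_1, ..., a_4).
a = (-1, 3, 1, -4)

Write a = (a_1, ..., a_4) in the standard basis. For each basis vector v_i, ℓ(v_i) = <v_i, a> is a linear equation in the a_j's. Collect the n equations into a matrix system V a = ℓ, where row i of V is v_i (expressed in the standard basis). Since V is invertible (lower-triangular with 1s on the diagonal, up to permutation), solve by back-substitution:
  V =
[[1, 1, 1, 0],
 [1, 0, 0, 0],
 [-1, 1, 0, 0],
 [1, 0, 1, 1]]
  V a = (3, -1, 4, -4)
Solving gives a = (-1, 3, 1, -4).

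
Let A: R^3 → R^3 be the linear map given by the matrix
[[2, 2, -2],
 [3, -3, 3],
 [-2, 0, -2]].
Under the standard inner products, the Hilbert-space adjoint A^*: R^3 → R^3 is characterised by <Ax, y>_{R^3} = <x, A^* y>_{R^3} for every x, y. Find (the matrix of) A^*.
A^* = A^T =
[[2, 3, -2],
 [2, -3, 0],
 [-2, 3, -2]]

For real matrices with standard dot products, the defining identity <Ax, y> = <x, A^* y> gives (Ax)^T y = x^T (A^*) y, i.e. x^T A^T y = x^T (A^*) y. Since this holds for all x, y, we must have A^* = A^T. Therefore
A^* =
[[2, 3, -2],
 [2, -3, 0],
 [-2, 3, -2]].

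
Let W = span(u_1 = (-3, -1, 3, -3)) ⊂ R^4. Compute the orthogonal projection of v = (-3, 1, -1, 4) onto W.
proj_W(v) = (3/4, 1/4, -3/4, 3/4)

Set up U = [u_1 | ... | u_1] ∈ R^(4×1). The projector onto W = col(U) is P = U (U^T U)^(-1) U^T.
Compute U^T U =
  [28],
and U^T v = (-7).
Solve U^T U · c = U^T v for the coefficients: c = (-1/4). The projection is proj_W(v) = U c.
Check: (v - proj_W(v)) · u_1 = 0  (should be 0).
Result: proj_W(v) = (3/4, 1/4, -3/4, 3/4).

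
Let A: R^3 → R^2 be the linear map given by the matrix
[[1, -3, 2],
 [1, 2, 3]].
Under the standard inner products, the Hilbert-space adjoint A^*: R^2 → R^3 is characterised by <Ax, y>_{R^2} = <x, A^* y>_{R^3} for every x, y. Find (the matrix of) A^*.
A^* = A^T =
[[1, 1],
 [-3, 2],
 [2, 3]]

For real matrices with standard dot products, the defining identity <Ax, y> = <x, A^* y> gives (Ax)^T y = x^T (A^*) y, i.e. x^T A^T y = x^T (A^*) y. Since this holds for all x, y, we must have A^* = A^T. Therefore
A^* =
[[1, 1],
 [-3, 2],
 [2, 3]].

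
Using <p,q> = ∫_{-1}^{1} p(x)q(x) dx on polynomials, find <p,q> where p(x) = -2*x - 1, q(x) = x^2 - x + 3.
<p,q> = -16/3

Expand the product: p(x)·q(x) = -2*x^3 + x^2 - 5*x - 3.
∫_{-1}^{1} of each monomial x^k gives [2/(k+1) if k even, 0 if k odd]. Integrating term-by-term (or equivalently evaluating the antiderivative F(x) = -x^4/2 + x^3/3 - 5*x^2/2 - 3*x at the endpoints):
  F(1) − F(−1) = -17/3 − (-1/3) = -16/3.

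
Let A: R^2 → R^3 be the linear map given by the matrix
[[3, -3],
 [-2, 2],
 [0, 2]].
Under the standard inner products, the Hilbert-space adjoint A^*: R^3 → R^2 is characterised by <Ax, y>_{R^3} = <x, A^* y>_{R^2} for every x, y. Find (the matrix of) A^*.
A^* = A^T =
[[3, -2, 0],
 [-3, 2, 2]]

For real matrices with standard dot products, the defining identity <Ax, y> = <x, A^* y> gives (Ax)^T y = x^T (A^*) y, i.e. x^T A^T y = x^T (A^*) y. Since this holds for all x, y, we must have A^* = A^T. Therefore
A^* =
[[3, -2, 0],
 [-3, 2, 2]].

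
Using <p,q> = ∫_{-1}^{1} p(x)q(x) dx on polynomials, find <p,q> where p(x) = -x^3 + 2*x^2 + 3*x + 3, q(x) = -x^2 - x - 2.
<p,q> = -286/15

Expand the product: p(x)·q(x) = x^5 - x^4 - 3*x^3 - 10*x^2 - 9*x - 6.
∫_{-1}^{1} of each monomial x^k gives [2/(k+1) if k even, 0 if k odd]. Integrating term-by-term (or equivalently evaluating the antiderivative F(x) = x^6/6 - x^5/5 - 3*x^4/4 - 10*x^3/3 - 9*x^2/2 - 6*x at the endpoints):
  F(1) − F(−1) = -877/60 − (89/20) = -286/15.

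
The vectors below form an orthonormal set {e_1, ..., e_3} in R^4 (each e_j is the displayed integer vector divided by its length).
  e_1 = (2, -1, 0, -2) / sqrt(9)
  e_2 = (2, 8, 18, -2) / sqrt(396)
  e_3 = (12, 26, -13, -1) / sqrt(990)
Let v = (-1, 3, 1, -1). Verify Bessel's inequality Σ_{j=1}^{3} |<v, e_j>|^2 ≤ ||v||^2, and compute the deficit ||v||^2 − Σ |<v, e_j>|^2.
Σ |<v, e_j>|^2 = 42/5; ||v||^2 = 12; deficit = 18/5

Write each e_j = u_j / sqrt(<u_j, u_j>) where u_j is the displayed integer vector. Then <v, e_j> = <v, u_j> / sqrt(<u_j, u_j>), so |<v, e_j>|^2 = <v, u_j>^2 / <u_j, u_j>.
Coefficients: <v, e_1> = -3/sqrt(9), <v, e_2> = 42/sqrt(396), <v, e_3> = 54/sqrt(990).
Square and sum: Σ |<v, e_j>|^2 = 42/5.
Compute ||v||^2 = v·v = 12.
Deficit = 12 − 42/5 = 18/5 ≥ 0, confirming Bessel's inequality. (The deficit equals ||v − Σ <v,e_j> e_j||^2, the squared distance from v to span{e_j}.)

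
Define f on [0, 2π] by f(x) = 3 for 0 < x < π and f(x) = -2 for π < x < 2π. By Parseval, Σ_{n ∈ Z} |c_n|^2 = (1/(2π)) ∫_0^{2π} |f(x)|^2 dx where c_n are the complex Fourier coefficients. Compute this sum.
Σ |c_n|^2 = 13/2

Parseval equates the L^2 energy of f (normalised by 1/(2π)) with the ℓ^2 sum of its Fourier coefficients: (1/(2π)) ∫_0^{2π} |f|^2 = Σ |c_n|^2.
Compute the left side: (1/(2π)) [∫_0^π 3^2 dx + ∫_π^{2π} (-2)^2 dx] = (1/(2π)) · (9π + 4π) = (9 + 4)/2 = 13/2.
So Σ_{n ∈ Z} |c_n|^2 = 13/2.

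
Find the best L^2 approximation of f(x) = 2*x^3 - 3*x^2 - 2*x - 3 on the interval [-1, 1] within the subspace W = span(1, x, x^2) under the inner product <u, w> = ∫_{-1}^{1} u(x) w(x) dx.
g(x) = -3*x^2 - 4*x/5 - 3

The best approximation g ∈ W is the orthogonal projection of f onto W. Writing g = a_0 + a_1 x + a_2 x^2, the coefficients solve the normal equations G · a = b where
  G_{ij} = <φ_i, φ_j> and b_i = <f, φ_i>, with φ_0 = 1, φ_1 = x, φ_2 = x^2.
G =
  [2, 0, 2/3]
  [0, 2/3, 0]
  [2/3, 0, 2/5],
b = (-8, -8/15, -16/5).
Solving gives a_0 = -3, a_1 = -4/5, a_2 = -3, so
  g(x) = -3*x^2 - 4*x/5 - 3.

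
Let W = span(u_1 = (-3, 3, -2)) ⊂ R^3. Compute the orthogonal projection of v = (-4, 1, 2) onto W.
proj_W(v) = (-3/2, 3/2, -1)

Set up U = [u_1 | ... | u_1] ∈ R^(3×1). The projector onto W = col(U) is P = U (U^T U)^(-1) U^T.
Compute U^T U =
  [22],
and U^T v = (11).
Solve U^T U · c = U^T v for the coefficients: c = (1/2). The projection is proj_W(v) = U c.
Check: (v - proj_W(v)) · u_1 = 0  (should be 0).
Result: proj_W(v) = (-3/2, 3/2, -1).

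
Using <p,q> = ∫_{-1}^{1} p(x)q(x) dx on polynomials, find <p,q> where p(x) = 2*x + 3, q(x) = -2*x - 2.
<p,q> = -44/3

Expand the product: p(x)·q(x) = -4*x^2 - 10*x - 6.
∫_{-1}^{1} of each monomial x^k gives [2/(k+1) if k even, 0 if k odd]. Integrating term-by-term (or equivalently evaluating the antiderivative F(x) = -4*x^3/3 - 5*x^2 - 6*x at the endpoints):
  F(1) − F(−1) = -37/3 − (7/3) = -44/3.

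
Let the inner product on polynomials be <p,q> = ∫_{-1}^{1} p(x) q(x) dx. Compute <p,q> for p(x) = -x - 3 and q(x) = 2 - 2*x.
<p,q> = -32/3

Expand the product: p(x)·q(x) = 2*x^2 + 4*x - 6.
∫_{-1}^{1} of each monomial x^k gives [2/(k+1) if k even, 0 if k odd]. Integrating term-by-term (or equivalently evaluating the antiderivative F(x) = 2*x^3/3 + 2*x^2 - 6*x at the endpoints):
  F(1) − F(−1) = -10/3 − (22/3) = -32/3.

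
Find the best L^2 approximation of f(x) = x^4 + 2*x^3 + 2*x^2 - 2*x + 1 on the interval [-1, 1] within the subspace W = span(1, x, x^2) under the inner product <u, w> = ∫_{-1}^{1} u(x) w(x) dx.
g(x) = 20*x^2/7 - 4*x/5 + 32/35

The best approximation g ∈ W is the orthogonal projection of f onto W. Writing g = a_0 + a_1 x + a_2 x^2, the coefficients solve the normal equations G · a = b where
  G_{ij} = <φ_i, φ_j> and b_i = <f, φ_i>, with φ_0 = 1, φ_1 = x, φ_2 = x^2.
G =
  [2, 0, 2/3]
  [0, 2/3, 0]
  [2/3, 0, 2/5],
b = (56/15, -8/15, 184/105).
Solving gives a_0 = 32/35, a_1 = -4/5, a_2 = 20/7, so
  g(x) = 20*x^2/7 - 4*x/5 + 32/35.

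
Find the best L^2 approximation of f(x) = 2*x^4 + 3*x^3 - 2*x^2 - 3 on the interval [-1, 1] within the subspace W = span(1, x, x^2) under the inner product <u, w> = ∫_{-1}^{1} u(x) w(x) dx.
g(x) = -2*x^2/7 + 9*x/5 - 111/35

The best approximation g ∈ W is the orthogonal projection of f onto W. Writing g = a_0 + a_1 x + a_2 x^2, the coefficients solve the normal equations G · a = b where
  G_{ij} = <φ_i, φ_j> and b_i = <f, φ_i>, with φ_0 = 1, φ_1 = x, φ_2 = x^2.
G =
  [2, 0, 2/3]
  [0, 2/3, 0]
  [2/3, 0, 2/5],
b = (-98/15, 6/5, -78/35).
Solving gives a_0 = -111/35, a_1 = 9/5, a_2 = -2/7, so
  g(x) = -2*x^2/7 + 9*x/5 - 111/35.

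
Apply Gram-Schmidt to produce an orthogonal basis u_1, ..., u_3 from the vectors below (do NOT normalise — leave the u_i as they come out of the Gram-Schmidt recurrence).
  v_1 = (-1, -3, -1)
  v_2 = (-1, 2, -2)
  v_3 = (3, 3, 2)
Orthogonal basis:
  u_1 = (-1, -3, -1)
  u_2 = (-14/11, 13/11, -25/11)
  u_3 = (44/45, -11/90, -11/18)

Apply the Gram-Schmidt recurrence
  u_1 = v_1
  u_i = v_i − Σ_{j<i} ((v_i · u_j) / (u_j · u_j)) · u_j.

Step by step this gives:
  u_1 = (-1, -3, -1)
  u_2 = (-14/11, 13/11, -25/11)
  u_3 = (44/45, -11/90, -11/18)

Orthogonality check:
  u_2 · u_1 = 0 (should be 0)
  u_3 · u_1 = 0 (should be 0)
  u_3 · u_2 = 0 (should be 0)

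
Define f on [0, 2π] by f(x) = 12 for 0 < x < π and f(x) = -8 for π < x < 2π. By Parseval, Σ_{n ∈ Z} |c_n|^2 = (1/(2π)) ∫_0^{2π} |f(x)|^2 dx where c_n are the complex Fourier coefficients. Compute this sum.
Σ |c_n|^2 = 104

Parseval equates the L^2 energy of f (normalised by 1/(2π)) with the ℓ^2 sum of its Fourier coefficients: (1/(2π)) ∫_0^{2π} |f|^2 = Σ |c_n|^2.
Compute the left side: (1/(2π)) [∫_0^π 12^2 dx + ∫_π^{2π} (-8)^2 dx] = (1/(2π)) · (144π + 64π) = (144 + 64)/2 = 104.
So Σ_{n ∈ Z} |c_n|^2 = 104.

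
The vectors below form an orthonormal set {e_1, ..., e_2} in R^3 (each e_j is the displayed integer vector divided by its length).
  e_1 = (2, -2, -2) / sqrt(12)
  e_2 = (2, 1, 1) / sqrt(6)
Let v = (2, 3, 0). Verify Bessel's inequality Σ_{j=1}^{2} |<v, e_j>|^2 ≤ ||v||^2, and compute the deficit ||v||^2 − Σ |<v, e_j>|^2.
Σ |<v, e_j>|^2 = 17/2; ||v||^2 = 13; deficit = 9/2

Write each e_j = u_j / sqrt(<u_j, u_j>) where u_j is the displayed integer vector. Then <v, e_j> = <v, u_j> / sqrt(<u_j, u_j>), so |<v, e_j>|^2 = <v, u_j>^2 / <u_j, u_j>.
Coefficients: <v, e_1> = -2/sqrt(12), <v, e_2> = 7/sqrt(6).
Square and sum: Σ |<v, e_j>|^2 = 17/2.
Compute ||v||^2 = v·v = 13.
Deficit = 13 − 17/2 = 9/2 ≥ 0, confirming Bessel's inequality. (The deficit equals ||v − Σ <v,e_j> e_j||^2, the squared distance from v to span{e_j}.)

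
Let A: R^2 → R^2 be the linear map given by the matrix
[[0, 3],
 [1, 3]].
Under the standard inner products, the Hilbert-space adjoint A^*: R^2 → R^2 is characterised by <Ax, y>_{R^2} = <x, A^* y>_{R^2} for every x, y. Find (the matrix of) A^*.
A^* = A^T =
[[0, 1],
 [3, 3]]

For real matrices with standard dot products, the defining identity <Ax, y> = <x, A^* y> gives (Ax)^T y = x^T (A^*) y, i.e. x^T A^T y = x^T (A^*) y. Since this holds for all x, y, we must have A^* = A^T. Therefore
A^* =
[[0, 1],
 [3, 3]].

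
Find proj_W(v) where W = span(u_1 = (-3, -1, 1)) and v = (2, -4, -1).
proj_W(v) = (9/11, 3/11, -3/11)

Set up U = [u_1 | ... | u_1] ∈ R^(3×1). The projector onto W = col(U) is P = U (U^T U)^(-1) U^T.
Compute U^T U =
  [11],
and U^T v = (-3).
Solve U^T U · c = U^T v for the coefficients: c = (-3/11). The projection is proj_W(v) = U c.
Check: (v - proj_W(v)) · u_1 = 0  (should be 0).
Result: proj_W(v) = (9/11, 3/11, -3/11).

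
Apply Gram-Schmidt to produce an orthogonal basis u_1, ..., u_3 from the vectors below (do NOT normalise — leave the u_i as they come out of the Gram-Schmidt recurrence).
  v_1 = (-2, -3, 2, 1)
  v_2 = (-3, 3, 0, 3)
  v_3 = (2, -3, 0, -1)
Orthogonal basis:
  u_1 = (-2, -3, 2, 1)
  u_2 = (-3, 3, 0, 3)
  u_3 = (4/9, -1/3, -4/9, 7/9)

Apply the Gram-Schmidt recurrence
  u_1 = v_1
  u_i = v_i − Σ_{j<i} ((v_i · u_j) / (u_j · u_j)) · u_j.

Step by step this gives:
  u_1 = (-2, -3, 2, 1)
  u_2 = (-3, 3, 0, 3)
  u_3 = (4/9, -1/3, -4/9, 7/9)

Orthogonality check:
  u_2 · u_1 = 0 (should be 0)
  u_3 · u_1 = 0 (should be 0)
  u_3 · u_2 = 0 (should be 0)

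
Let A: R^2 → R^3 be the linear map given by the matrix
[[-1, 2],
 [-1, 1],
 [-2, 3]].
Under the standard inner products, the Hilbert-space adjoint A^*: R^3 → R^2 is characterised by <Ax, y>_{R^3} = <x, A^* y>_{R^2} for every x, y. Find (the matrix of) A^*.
A^* = A^T =
[[-1, -1, -2],
 [2, 1, 3]]

For real matrices with standard dot products, the defining identity <Ax, y> = <x, A^* y> gives (Ax)^T y = x^T (A^*) y, i.e. x^T A^T y = x^T (A^*) y. Since this holds for all x, y, we must have A^* = A^T. Therefore
A^* =
[[-1, -1, -2],
 [2, 1, 3]].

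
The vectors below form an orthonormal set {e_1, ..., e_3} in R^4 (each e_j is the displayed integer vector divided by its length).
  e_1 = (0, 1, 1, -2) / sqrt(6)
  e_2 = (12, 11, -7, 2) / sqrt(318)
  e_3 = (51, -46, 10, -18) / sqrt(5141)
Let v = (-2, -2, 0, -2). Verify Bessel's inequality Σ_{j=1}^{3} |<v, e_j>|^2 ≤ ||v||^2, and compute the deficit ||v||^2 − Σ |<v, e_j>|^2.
Σ |<v, e_j>|^2 = 840/97; ||v||^2 = 12; deficit = 324/97

Write each e_j = u_j / sqrt(<u_j, u_j>) where u_j is the displayed integer vector. Then <v, e_j> = <v, u_j> / sqrt(<u_j, u_j>), so |<v, e_j>|^2 = <v, u_j>^2 / <u_j, u_j>.
Coefficients: <v, e_1> = 2/sqrt(6), <v, e_2> = -50/sqrt(318), <v, e_3> = 26/sqrt(5141).
Square and sum: Σ |<v, e_j>|^2 = 840/97.
Compute ||v||^2 = v·v = 12.
Deficit = 12 − 840/97 = 324/97 ≥ 0, confirming Bessel's inequality. (The deficit equals ||v − Σ <v,e_j> e_j||^2, the squared distance from v to span{e_j}.)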